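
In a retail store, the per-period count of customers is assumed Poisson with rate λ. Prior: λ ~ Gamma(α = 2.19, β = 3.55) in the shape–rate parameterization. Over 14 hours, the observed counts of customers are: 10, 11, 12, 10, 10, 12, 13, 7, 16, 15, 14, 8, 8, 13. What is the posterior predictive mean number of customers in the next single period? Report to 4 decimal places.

9.1846

With a Gamma(shape α, rate β) prior, the Poisson likelihood is conjugate: the posterior is Gamma(α + ΣXᵢ, β + n).
Sum of counts S = 159 over n = 14 hours.
Posterior: Gamma(α+S, β+n) = Gamma(2.19+159, 3.55+14) = Gamma(161.19, 17.55).
The predictive distribution for one future period is NegBinom with mean α/β = 9.1846.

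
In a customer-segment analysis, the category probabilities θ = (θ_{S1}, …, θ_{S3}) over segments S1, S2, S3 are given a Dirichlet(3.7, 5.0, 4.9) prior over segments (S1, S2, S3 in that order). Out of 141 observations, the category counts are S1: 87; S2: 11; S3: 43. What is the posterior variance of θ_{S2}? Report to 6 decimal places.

0.000596

The Dirichlet prior is conjugate to the Multinomial likelihood: each posterior αⱼ = prior αⱼ + observed count nⱼ.
Posterior concentration: (90.7, 16.0, 47.9), total = 154.6.
Var[θ_j] = α_j(Σα−α_j)/((Σα)²(Σα+1)) = 16.0·138.6/(154.6²·155.6) = 0.000596.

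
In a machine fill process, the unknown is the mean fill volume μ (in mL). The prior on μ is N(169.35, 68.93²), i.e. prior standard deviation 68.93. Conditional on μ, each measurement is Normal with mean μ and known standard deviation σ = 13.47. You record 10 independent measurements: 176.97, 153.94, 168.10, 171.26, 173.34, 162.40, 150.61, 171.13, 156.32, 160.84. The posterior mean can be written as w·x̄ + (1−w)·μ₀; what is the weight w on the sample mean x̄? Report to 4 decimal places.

0.9962

For Normal data with known variance σ², a Normal(μ₀, σ₀²) prior on μ is conjugate. Posterior precision = 1/σ₀² + n/σ²; posterior mean is the precision-weighted average of μ₀ and x̄.
σ₀² = 68.93² = 4751.3449, σ² = 13.47² = 181.4409. Prior precision 1/σ₀² = 1/4751.3449; data precision n/σ² = 10/181.4409.
w = (n/σ²)/(1/σ₀² + n/σ²) = n·σ₀²/(σ² + n·σ₀²) = 10·4751.3449/(181.4409 + 10·4751.3449) = 47513.449/47694.8899 = 0.9962.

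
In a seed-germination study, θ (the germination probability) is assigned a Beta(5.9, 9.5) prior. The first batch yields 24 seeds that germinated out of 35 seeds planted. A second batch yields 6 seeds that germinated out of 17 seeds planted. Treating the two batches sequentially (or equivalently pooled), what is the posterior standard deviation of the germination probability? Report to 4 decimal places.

0.0603

The Beta prior is conjugate to a Binomial/Bernoulli likelihood; the update adds successes to α and failures to β.
After batch 1: Beta(5.9+24, 9.5+11) = Beta(29.9, 20.5).
After batch 2: Beta(29.9+6, 20.5+11) = Beta(35.9, 31.5).
Var = αβ/((α+β)²(α+β+1)) = 35.9·31.5/(67.4²·68.4) = 0.00363939; SD = √0.00363939 = 0.0603.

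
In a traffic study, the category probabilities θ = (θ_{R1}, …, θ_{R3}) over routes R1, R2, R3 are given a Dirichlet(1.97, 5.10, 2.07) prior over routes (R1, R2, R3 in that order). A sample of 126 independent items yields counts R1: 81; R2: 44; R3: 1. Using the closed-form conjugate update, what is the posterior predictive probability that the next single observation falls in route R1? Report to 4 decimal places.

The Dirichlet prior is conjugate to the Multinomial likelihood: each posterior αⱼ = prior αⱼ + observed count nⱼ.
Posterior concentration: (82.97, 49.10, 3.07), total = 135.14.
P(next = R1 | data) = α_{R1}/Σα = 0.6140.

0.6140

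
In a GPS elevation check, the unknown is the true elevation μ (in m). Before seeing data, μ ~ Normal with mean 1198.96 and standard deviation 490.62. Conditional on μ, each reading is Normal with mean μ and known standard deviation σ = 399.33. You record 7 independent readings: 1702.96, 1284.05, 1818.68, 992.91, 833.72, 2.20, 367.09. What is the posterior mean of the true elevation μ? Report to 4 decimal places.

1017.4118

For Normal data with known variance σ², a Normal(μ₀, σ₀²) prior on μ is conjugate. Posterior precision = 1/σ₀² + n/σ²; posterior mean is the precision-weighted average of μ₀ and x̄.
Σxᵢ = 1702.96 + 1284.05 + 1818.68 + 992.91 + 833.72 + 2.20 + 367.09 = 7001.61, so n·x̄ = 7001.61.
σ₀² = 490.62² = 240707.9844, σ² = 399.33² = 159464.4489; σ² + n·σ₀² = 159464.4489 + 7·240707.9844 = 1844420.3397.
Posterior mean = (μ₀/σ₀² + n·x̄/σ²)/(1/σ₀² + n/σ²) = (σ²·μ₀ + σ₀²·n·x̄)/(σ² + n·σ₀²) = (159464.4489·1198.96 + 240707.9844·7001.61)/1844420.3397 = 1876534926.308028/1844420.3397 = 1017.4118.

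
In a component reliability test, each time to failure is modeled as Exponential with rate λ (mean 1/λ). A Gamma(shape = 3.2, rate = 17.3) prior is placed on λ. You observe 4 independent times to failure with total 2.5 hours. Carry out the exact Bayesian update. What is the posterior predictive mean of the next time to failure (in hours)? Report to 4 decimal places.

With a Gamma(shape α, rate β) prior on the exponential rate λ, the posterior after n observations with total T = Σxᵢ is Gamma(α+n, β+T).
Posterior: Gamma(3.2+4, 17.3+2.5) = Gamma(7.2, 19.8).
The predictive distribution for the next observation is Lomax; its mean is β/(α−1) = 19.8/6.2 = 3.1935.

3.1935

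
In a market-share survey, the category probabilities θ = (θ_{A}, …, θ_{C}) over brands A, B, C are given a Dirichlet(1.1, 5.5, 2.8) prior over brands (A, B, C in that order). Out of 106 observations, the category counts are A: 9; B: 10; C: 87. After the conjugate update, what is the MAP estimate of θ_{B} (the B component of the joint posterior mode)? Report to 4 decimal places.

The Dirichlet prior is conjugate to the Multinomial likelihood: each posterior αⱼ = prior αⱼ + observed count nⱼ.
Posterior concentration: (10.1, 15.5, 89.8), total = 115.4.
Joint mode component: (α_{B}−1)/(Σα−K) = 14.5/112.4 = 0.1290.

0.1290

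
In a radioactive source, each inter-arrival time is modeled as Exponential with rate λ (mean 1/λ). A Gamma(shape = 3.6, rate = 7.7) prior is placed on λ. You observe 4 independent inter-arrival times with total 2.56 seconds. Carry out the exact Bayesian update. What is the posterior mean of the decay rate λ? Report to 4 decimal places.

With a Gamma(shape α, rate β) prior on the exponential rate λ, the posterior after n observations with total T = Σxᵢ is Gamma(α+n, β+T).
Posterior: Gamma(3.6+4, 7.7+2.56) = Gamma(7.6, 10.26).
Posterior mean of λ = α/β = 7.6/10.26 = 0.7407.

0.7407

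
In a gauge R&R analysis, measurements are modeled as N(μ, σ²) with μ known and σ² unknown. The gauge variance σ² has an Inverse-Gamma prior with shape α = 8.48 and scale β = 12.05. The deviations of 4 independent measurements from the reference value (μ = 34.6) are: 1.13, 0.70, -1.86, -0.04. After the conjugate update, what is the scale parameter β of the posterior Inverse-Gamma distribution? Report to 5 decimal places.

14.66405

With known mean μ and an Inverse-Gamma(α, β) prior on σ², the Normal likelihood is conjugate: posterior is Inv-Gamma(α + n/2, β + Σ(xᵢ−μ)²/2).
Σ(xᵢ−μ)² = (1.13)² + (0.70)² + (-1.86)² + (-0.04)² = 5.2281.
Posterior: Inv-Gamma(8.48 + 4/2, 12.05 + 5.2281/2) = Inv-Gamma(10.48, 14.66405).
Posterior β = 14.66405.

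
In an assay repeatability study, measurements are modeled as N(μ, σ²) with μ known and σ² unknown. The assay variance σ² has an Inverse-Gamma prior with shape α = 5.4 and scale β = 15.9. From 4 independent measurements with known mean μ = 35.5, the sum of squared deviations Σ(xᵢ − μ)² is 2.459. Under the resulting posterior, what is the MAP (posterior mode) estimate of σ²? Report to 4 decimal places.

2.0392

With known mean μ and an Inverse-Gamma(α, β) prior on σ², the Normal likelihood is conjugate: posterior is Inv-Gamma(α + n/2, β + Σ(xᵢ−μ)²/2).
Posterior: Inv-Gamma(5.4 + 4/2, 15.9 + 2.459/2) = Inv-Gamma(7.40, 17.1295).
Mode = β/(α+1) = 17.1295/8.40 = 2.0392.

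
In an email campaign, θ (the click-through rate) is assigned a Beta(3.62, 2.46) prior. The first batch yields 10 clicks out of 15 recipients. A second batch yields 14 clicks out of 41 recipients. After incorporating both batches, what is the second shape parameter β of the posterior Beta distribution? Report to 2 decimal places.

The Beta prior is conjugate to a Binomial/Bernoulli likelihood; the update adds successes to α and failures to β.
After batch 1: Beta(3.62+10, 2.46+5) = Beta(13.62, 7.46).
After batch 2: Beta(13.62+14, 7.46+27) = Beta(27.62, 34.46).
Posterior β = 34.46.

34.46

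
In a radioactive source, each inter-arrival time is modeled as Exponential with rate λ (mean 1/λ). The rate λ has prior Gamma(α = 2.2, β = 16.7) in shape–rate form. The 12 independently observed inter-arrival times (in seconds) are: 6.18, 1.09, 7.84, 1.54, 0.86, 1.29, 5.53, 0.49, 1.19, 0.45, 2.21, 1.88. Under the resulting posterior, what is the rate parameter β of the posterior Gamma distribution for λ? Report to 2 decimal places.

With a Gamma(shape α, rate β) prior on the exponential rate λ, the posterior after n observations with total T = Σxᵢ is Gamma(α+n, β+T).
Sum of observations T = 30.55 seconds; n = 12.
Posterior: Gamma(2.2+12, 16.7+30.55) = Gamma(14.2, 47.25).
Posterior β = 47.25.

47.25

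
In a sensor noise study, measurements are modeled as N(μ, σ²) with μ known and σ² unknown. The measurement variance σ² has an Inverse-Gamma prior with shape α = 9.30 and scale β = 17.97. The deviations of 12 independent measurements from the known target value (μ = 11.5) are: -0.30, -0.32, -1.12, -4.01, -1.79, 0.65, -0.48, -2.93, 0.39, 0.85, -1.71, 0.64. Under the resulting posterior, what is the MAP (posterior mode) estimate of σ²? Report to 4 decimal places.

With known mean μ and an Inverse-Gamma(α, β) prior on σ², the Normal likelihood is conjugate: posterior is Inv-Gamma(α + n/2, β + Σ(xᵢ−μ)²/2).
Σ(xᵢ−μ)² = (-0.30)² + (-0.32)² + (-1.12)² + (-4.01)² + (-1.79)² + (0.65)² + (-0.48)² + (-2.93)² + (0.39)² + (0.85)² + (-1.71)² + (0.64)² = 34.1771.
Posterior: Inv-Gamma(9.30 + 12/2, 17.97 + 34.1771/2) = Inv-Gamma(15.30, 35.05855).
Mode = β/(α+1) = 35.05855/16.30 = 2.1508.

2.1508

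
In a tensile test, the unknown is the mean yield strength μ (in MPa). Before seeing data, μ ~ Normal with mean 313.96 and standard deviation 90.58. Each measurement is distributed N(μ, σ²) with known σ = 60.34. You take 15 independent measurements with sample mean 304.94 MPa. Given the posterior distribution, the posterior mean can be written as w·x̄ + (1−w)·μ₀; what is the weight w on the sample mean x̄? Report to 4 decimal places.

For Normal data with known variance σ², a Normal(μ₀, σ₀²) prior on μ is conjugate. Posterior precision = 1/σ₀² + n/σ²; posterior mean is the precision-weighted average of μ₀ and x̄.
σ₀² = 90.58² = 8204.7364, σ² = 60.34² = 3640.9156. Prior precision 1/σ₀² = 1/8204.7364; data precision n/σ² = 15/3640.9156.
w = (n/σ²)/(1/σ₀² + n/σ²) = n·σ₀²/(σ² + n·σ₀²) = 15·8204.7364/(3640.9156 + 15·8204.7364) = 123071.046/126711.9616 = 0.9713.

0.9713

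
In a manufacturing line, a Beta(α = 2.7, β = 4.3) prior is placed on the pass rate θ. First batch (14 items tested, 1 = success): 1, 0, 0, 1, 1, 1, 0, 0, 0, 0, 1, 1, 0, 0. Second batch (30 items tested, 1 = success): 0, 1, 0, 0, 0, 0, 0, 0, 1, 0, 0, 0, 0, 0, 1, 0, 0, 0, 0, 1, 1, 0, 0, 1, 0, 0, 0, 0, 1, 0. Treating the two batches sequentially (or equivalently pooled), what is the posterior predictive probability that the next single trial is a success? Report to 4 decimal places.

The Beta prior is conjugate to a Binomial/Bernoulli likelihood; the update adds successes to α and failures to β.
After batch 1: Beta(2.7+6, 4.3+8) = Beta(8.7, 12.3).
After batch 2: Beta(8.7+7, 12.3+23) = Beta(15.7, 35.3).
For a single future Bernoulli trial, P(success | data) = α/(α+β) = 0.3078.

0.3078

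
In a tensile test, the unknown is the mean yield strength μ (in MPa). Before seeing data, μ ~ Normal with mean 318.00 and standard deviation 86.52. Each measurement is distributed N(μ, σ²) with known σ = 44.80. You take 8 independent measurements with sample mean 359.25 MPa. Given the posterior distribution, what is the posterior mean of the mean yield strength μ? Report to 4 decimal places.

357.9124

For Normal data with known variance σ², a Normal(μ₀, σ₀²) prior on μ is conjugate. Posterior precision = 1/σ₀² + n/σ²; posterior mean is the precision-weighted average of μ₀ and x̄.
n·x̄ = 8·359.25 = 2874.
σ₀² = 86.52² = 7485.7104, σ² = 44.80² = 2007.04; σ² + n·σ₀² = 2007.04 + 8·7485.7104 = 61892.7232.
Posterior mean = (μ₀/σ₀² + n·x̄/σ²)/(1/σ₀² + n/σ²) = (σ²·μ₀ + σ₀²·n·x̄)/(σ² + n·σ₀²) = (2007.04·318.00 + 7485.7104·2874)/61892.7232 = 22152170.4096/61892.7232 = 357.9124.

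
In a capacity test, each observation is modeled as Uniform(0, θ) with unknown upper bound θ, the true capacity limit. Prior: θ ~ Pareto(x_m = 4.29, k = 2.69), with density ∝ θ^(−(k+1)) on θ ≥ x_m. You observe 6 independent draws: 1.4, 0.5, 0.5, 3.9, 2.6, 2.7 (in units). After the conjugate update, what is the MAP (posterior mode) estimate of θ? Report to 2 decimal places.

4.29

A Pareto(scale x_m, shape k) prior on the upper bound θ of Uniform(0, θ) is conjugate: posterior is Pareto(max(x_m, max xᵢ), k + n).
Sample maximum = 3.9; prior scale x_m = 4.29 → posterior scale = max = 4.29.
Posterior shape = 2.69 + 6 = 8.69.
The Pareto density is decreasing on [x_m, ∞), so the mode is x_m = 4.29.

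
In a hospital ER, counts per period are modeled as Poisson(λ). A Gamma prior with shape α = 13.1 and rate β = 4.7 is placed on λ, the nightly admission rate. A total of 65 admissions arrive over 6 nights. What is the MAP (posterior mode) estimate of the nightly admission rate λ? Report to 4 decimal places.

7.2056

With a Gamma(shape α, rate β) prior, the Poisson likelihood is conjugate: the posterior is Gamma(α + ΣXᵢ, β + n).
Posterior: Gamma(α+S, β+n) = Gamma(13.1+65, 4.7+6) = Gamma(78.1, 10.7).
Mode of Gamma(α,β) for α≥1 is (α−1)/β = 77.1/10.7 = 7.2056.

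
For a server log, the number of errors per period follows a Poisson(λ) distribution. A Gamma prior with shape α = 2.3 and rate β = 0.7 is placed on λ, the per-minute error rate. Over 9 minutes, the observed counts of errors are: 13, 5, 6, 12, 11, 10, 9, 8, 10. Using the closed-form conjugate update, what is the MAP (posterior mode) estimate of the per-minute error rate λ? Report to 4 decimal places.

8.7938

With a Gamma(shape α, rate β) prior, the Poisson likelihood is conjugate: the posterior is Gamma(α + ΣXᵢ, β + n).
Sum of counts S = 84 over n = 9 minutes.
Posterior: Gamma(α+S, β+n) = Gamma(2.3+84, 0.7+9) = Gamma(86.3, 9.7).
Mode of Gamma(α,β) for α≥1 is (α−1)/β = 85.3/9.7 = 8.7938.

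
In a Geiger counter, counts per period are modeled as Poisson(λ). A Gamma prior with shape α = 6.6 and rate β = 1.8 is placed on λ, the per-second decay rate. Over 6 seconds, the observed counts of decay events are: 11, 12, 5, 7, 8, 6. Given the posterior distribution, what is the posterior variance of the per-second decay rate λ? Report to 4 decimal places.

0.9139

With a Gamma(shape α, rate β) prior, the Poisson likelihood is conjugate: the posterior is Gamma(α + ΣXᵢ, β + n).
Sum of counts S = 49 over n = 6 seconds.
Posterior: Gamma(α+S, β+n) = Gamma(6.6+49, 1.8+6) = Gamma(55.6, 7.8).
Var = α/β² = 55.6/7.8² = 0.9139.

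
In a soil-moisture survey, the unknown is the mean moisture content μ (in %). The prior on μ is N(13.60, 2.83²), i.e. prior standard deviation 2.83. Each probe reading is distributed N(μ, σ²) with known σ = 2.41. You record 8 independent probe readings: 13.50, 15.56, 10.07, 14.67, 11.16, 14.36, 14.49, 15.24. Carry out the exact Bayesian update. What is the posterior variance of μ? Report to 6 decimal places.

0.665669

For Normal data with known variance σ², a Normal(μ₀, σ₀²) prior on μ is conjugate. Posterior precision = 1/σ₀² + n/σ²; posterior mean is the precision-weighted average of μ₀ and x̄.
σ₀² = 2.83² = 8.0089, σ² = 2.41² = 5.8081; σ² + n·σ₀² = 5.8081 + 8·8.0089 = 69.8793.
Posterior precision = 1/σ₀² + n/σ² = 1/8.0089 + 8/5.8081 = (σ² + n·σ₀²)/(σ₀²σ²) = 69.8793/(8.0089·5.8081); posterior variance σₙ² = σ₀²σ²/(σ² + n·σ₀²) = 8.0089·5.8081/69.8793 = 0.665669.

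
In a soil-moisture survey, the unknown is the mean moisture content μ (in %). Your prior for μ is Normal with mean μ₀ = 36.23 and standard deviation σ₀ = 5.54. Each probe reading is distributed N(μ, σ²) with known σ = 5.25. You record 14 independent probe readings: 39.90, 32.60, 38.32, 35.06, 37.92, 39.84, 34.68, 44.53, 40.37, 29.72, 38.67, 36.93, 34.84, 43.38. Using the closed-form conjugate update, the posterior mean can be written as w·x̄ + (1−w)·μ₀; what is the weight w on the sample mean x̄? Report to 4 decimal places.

For Normal data with known variance σ², a Normal(μ₀, σ₀²) prior on μ is conjugate. Posterior precision = 1/σ₀² + n/σ²; posterior mean is the precision-weighted average of μ₀ and x̄.
σ₀² = 5.54² = 30.6916, σ² = 5.25² = 27.5625. Prior precision 1/σ₀² = 1/30.6916; data precision n/σ² = 14/27.5625.
w = (n/σ²)/(1/σ₀² + n/σ²) = n·σ₀²/(σ² + n·σ₀²) = 14·30.6916/(27.5625 + 14·30.6916) = 429.6824/457.2449 = 0.9397.

0.9397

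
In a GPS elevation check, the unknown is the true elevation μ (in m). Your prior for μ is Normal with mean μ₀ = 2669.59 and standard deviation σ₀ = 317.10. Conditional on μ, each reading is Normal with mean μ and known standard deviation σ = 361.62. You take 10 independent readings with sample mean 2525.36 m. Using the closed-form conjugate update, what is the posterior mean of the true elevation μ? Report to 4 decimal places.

2541.9585

For Normal data with known variance σ², a Normal(μ₀, σ₀²) prior on μ is conjugate. Posterior precision = 1/σ₀² + n/σ²; posterior mean is the precision-weighted average of μ₀ and x̄.
n·x̄ = 10·2525.36 = 25253.6.
σ₀² = 317.10² = 100552.41, σ² = 361.62² = 130769.0244; σ² + n·σ₀² = 130769.0244 + 10·100552.41 = 1136293.1244.
Posterior mean = (μ₀/σ₀² + n·x̄/σ²)/(1/σ₀² + n/σ²) = (σ²·μ₀ + σ₀²·n·x̄)/(σ² + n·σ₀²) = (130769.0244·2669.59 + 100552.41·25253.6)/1136293.1244 = 2888410021.023996/1136293.1244 = 2541.9585.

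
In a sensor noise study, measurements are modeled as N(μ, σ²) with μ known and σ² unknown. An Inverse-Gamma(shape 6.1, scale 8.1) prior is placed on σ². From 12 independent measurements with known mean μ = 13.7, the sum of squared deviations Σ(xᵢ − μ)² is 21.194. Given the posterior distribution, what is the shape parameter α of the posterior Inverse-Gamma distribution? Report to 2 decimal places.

12.10

With known mean μ and an Inverse-Gamma(α, β) prior on σ², the Normal likelihood is conjugate: posterior is Inv-Gamma(α + n/2, β + Σ(xᵢ−μ)²/2).
Posterior: Inv-Gamma(6.1 + 12/2, 8.1 + 21.194/2) = Inv-Gamma(12.10, 18.6970).
Posterior α = 12.10.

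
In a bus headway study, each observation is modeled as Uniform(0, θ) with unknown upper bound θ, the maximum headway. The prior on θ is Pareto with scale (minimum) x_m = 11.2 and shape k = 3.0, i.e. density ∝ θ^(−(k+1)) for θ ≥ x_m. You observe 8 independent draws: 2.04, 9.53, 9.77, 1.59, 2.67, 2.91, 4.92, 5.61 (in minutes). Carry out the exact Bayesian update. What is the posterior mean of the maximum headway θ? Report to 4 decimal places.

A Pareto(scale x_m, shape k) prior on the upper bound θ of Uniform(0, θ) is conjugate: posterior is Pareto(max(x_m, max xᵢ), k + n).
Sample maximum = 9.77; prior scale x_m = 11.2 → posterior scale = max = 11.20.
Posterior shape = 3.0 + 8 = 11.0.
E[θ|data] = k·x_m/(k−1) = 11.0·11.20/10.0 = 12.3200.

12.3200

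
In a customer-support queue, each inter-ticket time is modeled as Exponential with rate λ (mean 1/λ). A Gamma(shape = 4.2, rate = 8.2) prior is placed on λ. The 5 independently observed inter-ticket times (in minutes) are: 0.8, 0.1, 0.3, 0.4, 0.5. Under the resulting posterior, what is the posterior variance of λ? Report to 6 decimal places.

With a Gamma(shape α, rate β) prior on the exponential rate λ, the posterior after n observations with total T = Σxᵢ is Gamma(α+n, β+T).
Sum of observations T = 2.1 minutes; n = 5.
Posterior: Gamma(4.2+5, 8.2+2.1) = Gamma(9.2, 10.3).
Var = α/β² = 0.086719.

0.086719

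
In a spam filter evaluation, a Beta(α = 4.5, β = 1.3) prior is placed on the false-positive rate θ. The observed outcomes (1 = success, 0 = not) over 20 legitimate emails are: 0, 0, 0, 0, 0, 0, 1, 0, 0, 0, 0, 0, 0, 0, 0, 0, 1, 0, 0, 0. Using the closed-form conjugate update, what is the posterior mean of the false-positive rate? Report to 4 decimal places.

The Beta prior is conjugate to a Binomial/Bernoulli likelihood; the update adds successes to α and failures to β.
Posterior: Beta(α+k, β+n−k) = Beta(4.5+2, 1.3+18) = Beta(6.5, 19.3).
Posterior mean = α/(α+β) = 6.5/25.8 = 0.2519.

0.2519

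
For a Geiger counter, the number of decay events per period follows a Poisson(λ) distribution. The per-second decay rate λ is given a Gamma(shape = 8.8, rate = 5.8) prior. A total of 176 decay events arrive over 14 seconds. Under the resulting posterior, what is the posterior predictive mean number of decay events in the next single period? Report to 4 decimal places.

9.3333

With a Gamma(shape α, rate β) prior, the Poisson likelihood is conjugate: the posterior is Gamma(α + ΣXᵢ, β + n).
Posterior: Gamma(α+S, β+n) = Gamma(8.8+176, 5.8+14) = Gamma(184.8, 19.8).
The predictive distribution for one future period is NegBinom with mean α/β = 9.3333.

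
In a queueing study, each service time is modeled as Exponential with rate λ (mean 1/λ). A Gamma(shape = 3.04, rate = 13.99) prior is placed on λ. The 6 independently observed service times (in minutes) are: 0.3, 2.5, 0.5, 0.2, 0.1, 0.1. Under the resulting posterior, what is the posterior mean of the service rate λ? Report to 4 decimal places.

With a Gamma(shape α, rate β) prior on the exponential rate λ, the posterior after n observations with total T = Σxᵢ is Gamma(α+n, β+T).
Sum of observations T = 3.7 minutes; n = 6.
Posterior: Gamma(3.04+6, 13.99+3.7) = Gamma(9.04, 17.69).
Posterior mean of λ = α/β = 9.04/17.69 = 0.5110.

0.5110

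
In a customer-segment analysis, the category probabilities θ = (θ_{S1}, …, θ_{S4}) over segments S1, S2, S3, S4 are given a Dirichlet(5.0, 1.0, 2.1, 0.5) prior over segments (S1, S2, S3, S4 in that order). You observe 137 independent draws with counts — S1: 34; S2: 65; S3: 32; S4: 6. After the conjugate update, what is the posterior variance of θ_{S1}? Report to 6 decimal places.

The Dirichlet prior is conjugate to the Multinomial likelihood: each posterior αⱼ = prior αⱼ + observed count nⱼ.
Posterior concentration: (39.0, 66.0, 34.1, 6.5), total = 145.6.
Var[θ_j] = α_j(Σα−α_j)/((Σα)²(Σα+1)) = 39.0·106.6/(145.6²·146.6) = 0.001338.

0.001338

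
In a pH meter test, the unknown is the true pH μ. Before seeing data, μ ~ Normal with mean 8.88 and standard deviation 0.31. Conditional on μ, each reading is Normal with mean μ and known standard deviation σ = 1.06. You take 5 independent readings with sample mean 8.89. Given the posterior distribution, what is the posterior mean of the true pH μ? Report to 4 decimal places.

For Normal data with known variance σ², a Normal(μ₀, σ₀²) prior on μ is conjugate. Posterior precision = 1/σ₀² + n/σ²; posterior mean is the precision-weighted average of μ₀ and x̄.
n·x̄ = 5·8.89 = 44.45.
σ₀² = 0.31² = 0.0961, σ² = 1.06² = 1.1236; σ² + n·σ₀² = 1.1236 + 5·0.0961 = 1.6041.
Posterior mean = (μ₀/σ₀² + n·x̄/σ²)/(1/σ₀² + n/σ²) = (σ²·μ₀ + σ₀²·n·x̄)/(σ² + n·σ₀²) = (1.1236·8.88 + 0.0961·44.45)/1.6041 = 14.249213/1.6041 = 8.8830.

8.8830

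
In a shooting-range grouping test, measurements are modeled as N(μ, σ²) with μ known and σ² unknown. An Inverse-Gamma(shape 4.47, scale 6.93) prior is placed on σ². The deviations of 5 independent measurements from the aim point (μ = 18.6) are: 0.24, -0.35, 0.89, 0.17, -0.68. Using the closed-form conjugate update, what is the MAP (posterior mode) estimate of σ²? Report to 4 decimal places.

0.9613

With known mean μ and an Inverse-Gamma(α, β) prior on σ², the Normal likelihood is conjugate: posterior is Inv-Gamma(α + n/2, β + Σ(xᵢ−μ)²/2).
Σ(xᵢ−μ)² = (0.24)² + (-0.35)² + (0.89)² + (0.17)² + (-0.68)² = 1.4635.
Posterior: Inv-Gamma(4.47 + 5/2, 6.93 + 1.4635/2) = Inv-Gamma(6.97, 7.66175).
Mode = β/(α+1) = 7.66175/7.97 = 0.9613.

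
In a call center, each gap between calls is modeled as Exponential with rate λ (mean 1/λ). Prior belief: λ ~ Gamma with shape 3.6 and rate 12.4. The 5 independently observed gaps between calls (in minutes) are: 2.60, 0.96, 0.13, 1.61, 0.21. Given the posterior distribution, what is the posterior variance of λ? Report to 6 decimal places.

0.026811

With a Gamma(shape α, rate β) prior on the exponential rate λ, the posterior after n observations with total T = Σxᵢ is Gamma(α+n, β+T).
Sum of observations T = 5.51 minutes; n = 5.
Posterior: Gamma(3.6+5, 12.4+5.51) = Gamma(8.6, 17.91).
Var = α/β² = 0.026811.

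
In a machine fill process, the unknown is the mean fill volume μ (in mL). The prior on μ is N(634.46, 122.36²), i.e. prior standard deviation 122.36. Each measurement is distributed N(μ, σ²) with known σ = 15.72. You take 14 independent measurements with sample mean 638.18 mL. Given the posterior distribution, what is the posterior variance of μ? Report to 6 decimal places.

For Normal data with known variance σ², a Normal(μ₀, σ₀²) prior on μ is conjugate. Posterior precision = 1/σ₀² + n/σ²; posterior mean is the precision-weighted average of μ₀ and x̄.
σ₀² = 122.36² = 14971.9696, σ² = 15.72² = 247.1184; σ² + n·σ₀² = 247.1184 + 14·14971.9696 = 209854.6928.
Posterior precision = 1/σ₀² + n/σ² = 1/14971.9696 + 14/247.1184 = (σ² + n·σ₀²)/(σ₀²σ²) = 209854.6928/(14971.9696·247.1184); posterior variance σₙ² = σ₀²σ²/(σ² + n·σ₀²) = 14971.9696·247.1184/209854.6928 = 17.630529.

17.630529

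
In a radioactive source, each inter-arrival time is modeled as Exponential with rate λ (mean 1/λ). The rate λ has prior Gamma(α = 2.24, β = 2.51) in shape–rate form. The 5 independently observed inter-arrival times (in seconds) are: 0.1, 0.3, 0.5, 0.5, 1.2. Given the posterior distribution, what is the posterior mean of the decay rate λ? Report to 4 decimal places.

1.4168

With a Gamma(shape α, rate β) prior on the exponential rate λ, the posterior after n observations with total T = Σxᵢ is Gamma(α+n, β+T).
Sum of observations T = 2.6 seconds; n = 5.
Posterior: Gamma(2.24+5, 2.51+2.6) = Gamma(7.24, 5.11).
Posterior mean of λ = α/β = 7.24/5.11 = 1.4168.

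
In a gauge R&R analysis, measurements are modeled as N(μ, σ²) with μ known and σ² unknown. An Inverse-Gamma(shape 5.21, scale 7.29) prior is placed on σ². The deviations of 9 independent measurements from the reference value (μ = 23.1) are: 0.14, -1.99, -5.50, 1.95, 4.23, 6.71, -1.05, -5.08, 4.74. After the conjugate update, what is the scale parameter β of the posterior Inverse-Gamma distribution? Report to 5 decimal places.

82.45285

With known mean μ and an Inverse-Gamma(α, β) prior on σ², the Normal likelihood is conjugate: posterior is Inv-Gamma(α + n/2, β + Σ(xᵢ−μ)²/2).
Σ(xᵢ−μ)² = (0.14)² + (-1.99)² + (-5.50)² + (1.95)² + (4.23)² + (6.71)² + (-1.05)² + (-5.08)² + (4.74)² = 150.3257.
Posterior: Inv-Gamma(5.21 + 9/2, 7.29 + 150.3257/2) = Inv-Gamma(9.71, 82.45285).
Posterior β = 82.45285.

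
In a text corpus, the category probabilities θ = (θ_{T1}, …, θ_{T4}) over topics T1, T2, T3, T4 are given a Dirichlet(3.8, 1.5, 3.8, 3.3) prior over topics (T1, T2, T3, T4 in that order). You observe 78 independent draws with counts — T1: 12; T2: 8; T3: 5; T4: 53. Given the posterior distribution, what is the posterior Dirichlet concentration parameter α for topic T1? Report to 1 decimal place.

15.8

The Dirichlet prior is conjugate to the Multinomial likelihood: each posterior αⱼ = prior αⱼ + observed count nⱼ.
Posterior concentration: (15.8, 9.5, 8.8, 56.3), total = 90.4.
α_{T1} = 3.8 + 12 = 15.8.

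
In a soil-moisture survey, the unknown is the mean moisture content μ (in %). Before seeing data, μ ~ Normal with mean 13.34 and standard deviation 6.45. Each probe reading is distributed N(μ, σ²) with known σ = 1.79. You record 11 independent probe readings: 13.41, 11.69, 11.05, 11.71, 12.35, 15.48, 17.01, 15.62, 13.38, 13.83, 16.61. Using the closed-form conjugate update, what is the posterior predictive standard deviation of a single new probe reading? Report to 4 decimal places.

1.8691

For Normal data with known variance σ², a Normal(μ₀, σ₀²) prior on μ is conjugate. Posterior precision = 1/σ₀² + n/σ²; posterior mean is the precision-weighted average of μ₀ and x̄.
σ₀² = 6.45² = 41.6025, σ² = 1.79² = 3.2041; σ² + n·σ₀² = 3.2041 + 11·41.6025 = 460.8316.
Posterior precision = 1/σ₀² + n/σ² = 1/41.6025 + 11/3.2041 = (σ² + n·σ₀²)/(σ₀²σ²) = 460.8316/(41.6025·3.2041); posterior variance σₙ² = σ₀²σ²/(σ² + n·σ₀²) = 41.6025·3.2041/460.8316 = 0.289257.
Predictive variance for one new observation = σₙ² + σ² = 41.6025·3.2041/460.8316 + 3.2041 = σ²·(σ₀² + 460.8316)/460.8316 = 3.2041·502.4341/460.8316 = 3.493357; SD = √(3.2041·502.4341/460.8316) = 1.8691.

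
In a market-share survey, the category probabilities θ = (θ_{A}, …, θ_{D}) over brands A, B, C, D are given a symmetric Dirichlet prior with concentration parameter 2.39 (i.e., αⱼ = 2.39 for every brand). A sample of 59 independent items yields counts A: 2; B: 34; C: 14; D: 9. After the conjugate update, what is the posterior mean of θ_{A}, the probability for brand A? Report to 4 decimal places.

0.0640

The Dirichlet prior is conjugate to the Multinomial likelihood: each posterior αⱼ = prior αⱼ + observed count nⱼ.
Posterior concentration: (4.39, 36.39, 16.39, 11.39), total = 68.56.
E[θ_{A}|data] = α_{A}/Σα = 4.39/68.56 = 0.0640.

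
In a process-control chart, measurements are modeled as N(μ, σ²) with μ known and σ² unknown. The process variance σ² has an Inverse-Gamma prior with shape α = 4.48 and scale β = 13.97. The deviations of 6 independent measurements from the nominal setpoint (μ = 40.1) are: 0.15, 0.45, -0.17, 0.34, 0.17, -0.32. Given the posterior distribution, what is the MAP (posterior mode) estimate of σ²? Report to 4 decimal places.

With known mean μ and an Inverse-Gamma(α, β) prior on σ², the Normal likelihood is conjugate: posterior is Inv-Gamma(α + n/2, β + Σ(xᵢ−μ)²/2).
Σ(xᵢ−μ)² = (0.15)² + (0.45)² + (-0.17)² + (0.34)² + (0.17)² + (-0.32)² = 0.5008.
Posterior: Inv-Gamma(4.48 + 6/2, 13.97 + 0.5008/2) = Inv-Gamma(7.48, 14.22040).
Mode = β/(α+1) = 14.22040/8.48 = 1.6769.

1.6769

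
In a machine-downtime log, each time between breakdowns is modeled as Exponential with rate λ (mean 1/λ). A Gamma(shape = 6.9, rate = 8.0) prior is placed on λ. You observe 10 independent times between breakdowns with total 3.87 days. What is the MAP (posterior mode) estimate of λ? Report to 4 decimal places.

With a Gamma(shape α, rate β) prior on the exponential rate λ, the posterior after n observations with total T = Σxᵢ is Gamma(α+n, β+T).
Posterior: Gamma(6.9+10, 8.0+3.87) = Gamma(16.9, 11.87).
Mode = (α−1)/β = 1.3395.

1.3395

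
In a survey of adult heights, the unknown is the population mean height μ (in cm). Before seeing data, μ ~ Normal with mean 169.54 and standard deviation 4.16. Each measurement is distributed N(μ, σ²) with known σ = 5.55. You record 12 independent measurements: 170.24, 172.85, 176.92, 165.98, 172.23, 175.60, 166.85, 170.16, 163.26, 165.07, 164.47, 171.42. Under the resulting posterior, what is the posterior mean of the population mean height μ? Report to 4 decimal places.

169.5814

For Normal data with known variance σ², a Normal(μ₀, σ₀²) prior on μ is conjugate. Posterior precision = 1/σ₀² + n/σ²; posterior mean is the precision-weighted average of μ₀ and x̄.
Σxᵢ = 170.24 + 172.85 + 176.92 + 165.98 + 172.23 + 175.60 + 166.85 + 170.16 + 163.26 + 165.07 + 164.47 + 171.42 = 2035.05, so n·x̄ = 2035.05.
σ₀² = 4.16² = 17.3056, σ² = 5.55² = 30.8025; σ² + n·σ₀² = 30.8025 + 12·17.3056 = 238.4697.
Posterior mean = (μ₀/σ₀² + n·x̄/σ²)/(1/σ₀² + n/σ²) = (σ²·μ₀ + σ₀²·n·x̄)/(σ² + n·σ₀²) = (30.8025·169.54 + 17.3056·2035.05)/238.4697 = 40440.01713/238.4697 = 169.5814.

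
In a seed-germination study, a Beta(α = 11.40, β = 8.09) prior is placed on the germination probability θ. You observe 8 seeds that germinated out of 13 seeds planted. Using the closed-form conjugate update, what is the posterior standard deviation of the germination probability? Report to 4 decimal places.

The Beta prior is conjugate to a Binomial/Bernoulli likelihood; the update adds successes to α and failures to β.
Posterior: Beta(α+k, β+n−k) = Beta(11.40+8, 8.09+5) = Beta(19.40, 13.09).
Var = αβ/((α+β)²(α+β+1)) = 19.40·13.09/(32.49²·33.49) = 0.00718335; SD = √0.00718335 = 0.0848.

0.0848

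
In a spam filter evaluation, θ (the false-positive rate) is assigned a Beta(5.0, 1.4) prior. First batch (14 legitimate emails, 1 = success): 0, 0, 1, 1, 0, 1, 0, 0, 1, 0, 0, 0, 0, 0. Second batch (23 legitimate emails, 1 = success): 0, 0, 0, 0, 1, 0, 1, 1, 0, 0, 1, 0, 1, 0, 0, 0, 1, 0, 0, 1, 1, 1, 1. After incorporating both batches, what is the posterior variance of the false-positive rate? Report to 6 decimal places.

0.005543

The Beta prior is conjugate to a Binomial/Bernoulli likelihood; the update adds successes to α and failures to β.
After batch 1: Beta(5.0+4, 1.4+10) = Beta(9.0, 11.4).
After batch 2: Beta(9.0+10, 11.4+13) = Beta(19.0, 24.4).
Var = αβ/((α+β)²(α+β+1)) = 19.0·24.4/(43.4²·44.4) = 0.005543.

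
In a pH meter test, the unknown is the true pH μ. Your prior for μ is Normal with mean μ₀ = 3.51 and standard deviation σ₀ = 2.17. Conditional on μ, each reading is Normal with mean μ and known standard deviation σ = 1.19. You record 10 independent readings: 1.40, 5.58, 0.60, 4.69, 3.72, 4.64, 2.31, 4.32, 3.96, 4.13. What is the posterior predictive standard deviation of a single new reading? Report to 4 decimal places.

1.2464

For Normal data with known variance σ², a Normal(μ₀, σ₀²) prior on μ is conjugate. Posterior precision = 1/σ₀² + n/σ²; posterior mean is the precision-weighted average of μ₀ and x̄.
σ₀² = 2.17² = 4.7089, σ² = 1.19² = 1.4161; σ² + n·σ₀² = 1.4161 + 10·4.7089 = 48.5051.
Posterior precision = 1/σ₀² + n/σ² = 1/4.7089 + 10/1.4161 = (σ² + n·σ₀²)/(σ₀²σ²) = 48.5051/(4.7089·1.4161); posterior variance σₙ² = σ₀²σ²/(σ² + n·σ₀²) = 4.7089·1.4161/48.5051 = 0.137476.
Predictive variance for one new observation = σₙ² + σ² = 4.7089·1.4161/48.5051 + 1.4161 = σ²·(σ₀² + 48.5051)/48.5051 = 1.4161·53.214/48.5051 = 1.553576; SD = √(1.4161·53.214/48.5051) = 1.2464.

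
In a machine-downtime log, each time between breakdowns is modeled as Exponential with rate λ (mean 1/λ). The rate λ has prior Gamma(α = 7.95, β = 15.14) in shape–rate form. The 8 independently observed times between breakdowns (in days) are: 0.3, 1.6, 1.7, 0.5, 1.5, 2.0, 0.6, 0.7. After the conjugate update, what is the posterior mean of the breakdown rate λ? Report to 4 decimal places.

With a Gamma(shape α, rate β) prior on the exponential rate λ, the posterior after n observations with total T = Σxᵢ is Gamma(α+n, β+T).
Sum of observations T = 8.9 days; n = 8.
Posterior: Gamma(7.95+8, 15.14+8.9) = Gamma(15.95, 24.04).
Posterior mean of λ = α/β = 15.95/24.04 = 0.6635.

0.6635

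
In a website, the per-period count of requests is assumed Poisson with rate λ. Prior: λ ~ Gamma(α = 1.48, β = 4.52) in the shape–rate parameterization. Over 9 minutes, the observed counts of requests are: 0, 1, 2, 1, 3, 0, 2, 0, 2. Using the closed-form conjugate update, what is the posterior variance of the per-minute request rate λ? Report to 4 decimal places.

0.0683

With a Gamma(shape α, rate β) prior, the Poisson likelihood is conjugate: the posterior is Gamma(α + ΣXᵢ, β + n).
Sum of counts S = 11 over n = 9 minutes.
Posterior: Gamma(α+S, β+n) = Gamma(1.48+11, 4.52+9) = Gamma(12.48, 13.52).
Var = α/β² = 12.48/13.52² = 0.0683.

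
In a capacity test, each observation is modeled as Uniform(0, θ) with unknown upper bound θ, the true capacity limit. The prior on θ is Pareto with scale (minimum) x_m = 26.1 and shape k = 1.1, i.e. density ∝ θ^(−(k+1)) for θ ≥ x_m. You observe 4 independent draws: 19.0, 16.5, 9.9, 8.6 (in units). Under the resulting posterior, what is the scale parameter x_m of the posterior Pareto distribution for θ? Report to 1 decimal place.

A Pareto(scale x_m, shape k) prior on the upper bound θ of Uniform(0, θ) is conjugate: posterior is Pareto(max(x_m, max xᵢ), k + n).
Sample maximum = 19.0; prior scale x_m = 26.1 → posterior scale = max = 26.1.
Posterior shape = 1.1 + 4 = 5.1.
Posterior scale x_m = 26.1.

26.1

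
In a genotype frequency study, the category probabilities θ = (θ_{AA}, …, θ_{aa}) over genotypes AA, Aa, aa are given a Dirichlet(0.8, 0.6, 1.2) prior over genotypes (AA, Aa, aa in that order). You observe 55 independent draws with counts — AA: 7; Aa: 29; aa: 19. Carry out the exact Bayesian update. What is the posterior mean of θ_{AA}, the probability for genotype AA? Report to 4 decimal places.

The Dirichlet prior is conjugate to the Multinomial likelihood: each posterior αⱼ = prior αⱼ + observed count nⱼ.
Posterior concentration: (7.8, 29.6, 20.2), total = 57.6.
E[θ_{AA}|data] = α_{AA}/Σα = 7.8/57.6 = 0.1354.

0.1354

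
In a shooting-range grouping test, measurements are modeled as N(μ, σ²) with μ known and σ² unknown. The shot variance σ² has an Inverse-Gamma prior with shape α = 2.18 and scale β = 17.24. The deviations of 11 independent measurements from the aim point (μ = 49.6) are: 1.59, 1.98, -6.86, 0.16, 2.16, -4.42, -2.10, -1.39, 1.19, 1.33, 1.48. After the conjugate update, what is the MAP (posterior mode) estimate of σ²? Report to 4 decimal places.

With known mean μ and an Inverse-Gamma(α, β) prior on σ², the Normal likelihood is conjugate: posterior is Inv-Gamma(α + n/2, β + Σ(xᵢ−μ)²/2).
Σ(xᵢ−μ)² = (1.59)² + (1.98)² + (-6.86)² + (0.16)² + (2.16)² + (-4.42)² + (-2.10)² + (-1.39)² + (1.19)² + (1.33)² + (1.48)² = 89.4532.
Posterior: Inv-Gamma(2.18 + 11/2, 17.24 + 89.4532/2) = Inv-Gamma(7.68, 61.96660).
Mode = β/(α+1) = 61.96660/8.68 = 7.1390.

7.1390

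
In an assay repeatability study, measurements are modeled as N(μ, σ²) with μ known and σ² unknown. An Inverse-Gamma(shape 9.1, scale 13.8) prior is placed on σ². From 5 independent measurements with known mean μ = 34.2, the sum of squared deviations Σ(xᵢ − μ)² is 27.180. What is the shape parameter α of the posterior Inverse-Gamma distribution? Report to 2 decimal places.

11.60

With known mean μ and an Inverse-Gamma(α, β) prior on σ², the Normal likelihood is conjugate: posterior is Inv-Gamma(α + n/2, β + Σ(xᵢ−μ)²/2).
Posterior: Inv-Gamma(9.1 + 5/2, 13.8 + 27.180/2) = Inv-Gamma(11.60, 27.3900).
Posterior α = 11.60.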